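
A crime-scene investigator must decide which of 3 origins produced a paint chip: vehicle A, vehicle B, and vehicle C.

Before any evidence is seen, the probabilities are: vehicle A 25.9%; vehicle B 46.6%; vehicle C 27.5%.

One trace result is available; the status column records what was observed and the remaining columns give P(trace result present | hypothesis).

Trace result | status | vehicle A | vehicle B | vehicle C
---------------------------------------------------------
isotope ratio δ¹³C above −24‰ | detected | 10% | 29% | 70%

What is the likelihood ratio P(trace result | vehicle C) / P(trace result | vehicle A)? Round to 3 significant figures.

The Bayes factor is the ratio of the two likelihoods.
  vehicle C: 0.7
  vehicle A: 0.1
Bayes factor = 0.7 / 0.1 ≈ 7.00

7.00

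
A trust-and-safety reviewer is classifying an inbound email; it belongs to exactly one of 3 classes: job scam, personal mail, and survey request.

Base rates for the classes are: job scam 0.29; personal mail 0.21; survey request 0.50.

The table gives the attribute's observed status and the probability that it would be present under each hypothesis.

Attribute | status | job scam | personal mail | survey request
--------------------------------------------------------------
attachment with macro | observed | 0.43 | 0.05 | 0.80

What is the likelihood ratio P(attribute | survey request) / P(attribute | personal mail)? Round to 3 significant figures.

The Bayes factor is the ratio of the two likelihoods.
  survey request: 0.8
  personal mail: 0.05
Bayes factor = 0.8 / 0.05 ≈ 16.0

16.0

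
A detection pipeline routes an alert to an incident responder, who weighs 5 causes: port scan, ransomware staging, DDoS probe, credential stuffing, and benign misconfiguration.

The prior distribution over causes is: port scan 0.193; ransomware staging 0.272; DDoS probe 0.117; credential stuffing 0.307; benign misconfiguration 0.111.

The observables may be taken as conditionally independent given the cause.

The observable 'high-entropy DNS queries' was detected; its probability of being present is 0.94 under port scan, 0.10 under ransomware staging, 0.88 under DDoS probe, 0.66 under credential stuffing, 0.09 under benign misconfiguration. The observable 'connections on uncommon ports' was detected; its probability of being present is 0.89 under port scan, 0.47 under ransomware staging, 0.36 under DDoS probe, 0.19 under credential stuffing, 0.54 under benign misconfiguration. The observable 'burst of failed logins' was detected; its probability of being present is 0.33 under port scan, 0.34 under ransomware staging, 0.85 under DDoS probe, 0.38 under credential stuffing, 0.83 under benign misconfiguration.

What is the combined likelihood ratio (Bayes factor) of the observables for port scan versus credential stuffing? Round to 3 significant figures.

5.79

Joint likelihood of the observable pattern under each hypothesis:
  port scan: 0.94 × 0.89 × 0.33 = 0.27608
  credential stuffing: 0.66 × 0.19 × 0.38 = 0.047652
Bayes factor = 0.27608 / 0.047652 ≈ 5.79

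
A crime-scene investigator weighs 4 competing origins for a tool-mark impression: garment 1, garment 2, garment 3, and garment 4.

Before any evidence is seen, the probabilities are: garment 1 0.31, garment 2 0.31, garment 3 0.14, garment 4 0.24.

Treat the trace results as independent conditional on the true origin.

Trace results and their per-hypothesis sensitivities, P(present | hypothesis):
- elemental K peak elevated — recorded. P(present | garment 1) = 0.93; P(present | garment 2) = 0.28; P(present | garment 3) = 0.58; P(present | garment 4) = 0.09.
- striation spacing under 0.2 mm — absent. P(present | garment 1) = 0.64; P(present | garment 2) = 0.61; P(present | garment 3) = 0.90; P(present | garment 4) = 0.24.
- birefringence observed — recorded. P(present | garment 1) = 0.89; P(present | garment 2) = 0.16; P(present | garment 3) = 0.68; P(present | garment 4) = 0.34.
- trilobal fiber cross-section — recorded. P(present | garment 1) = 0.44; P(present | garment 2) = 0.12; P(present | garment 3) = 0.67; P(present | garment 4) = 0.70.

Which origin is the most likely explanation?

garment 1

By Bayes' rule with conditional independence, the unnormalized weight for each hypothesis is prior × ∏ likelihoods (using 1 − P(present | H) for each absent trace result):
  garment 1: 0.31 × 0.93 × (1 − 0.64) × 0.89 × 0.44 = 0.040643
  garment 2: 0.31 × 0.28 × (1 − 0.61) × 0.16 × 0.12 = 0.00064996
  garment 3: 0.14 × 0.58 × (1 − 0.90) × 0.68 × 0.67 = 0.0036995
  garment 4: 0.24 × 0.09 × (1 − 0.24) × 0.34 × 0.70 = 0.003907
Normalizing constant Z = 0.040643 + 0.00064996 + 0.0036995 + 0.003907 = 0.0489.
P(garment 1 | evidence) ≈ 0.040643 / 0.0489 ≈ 0.831
P(garment 2 | evidence) ≈ 0.00064996 / 0.0489 ≈ 0.013
P(garment 3 | evidence) ≈ 0.0036995 / 0.0489 ≈ 0.076
P(garment 4 | evidence) ≈ 0.003907 / 0.0489 ≈ 0.080
The largest is 0.831, so garment 1 is most probable.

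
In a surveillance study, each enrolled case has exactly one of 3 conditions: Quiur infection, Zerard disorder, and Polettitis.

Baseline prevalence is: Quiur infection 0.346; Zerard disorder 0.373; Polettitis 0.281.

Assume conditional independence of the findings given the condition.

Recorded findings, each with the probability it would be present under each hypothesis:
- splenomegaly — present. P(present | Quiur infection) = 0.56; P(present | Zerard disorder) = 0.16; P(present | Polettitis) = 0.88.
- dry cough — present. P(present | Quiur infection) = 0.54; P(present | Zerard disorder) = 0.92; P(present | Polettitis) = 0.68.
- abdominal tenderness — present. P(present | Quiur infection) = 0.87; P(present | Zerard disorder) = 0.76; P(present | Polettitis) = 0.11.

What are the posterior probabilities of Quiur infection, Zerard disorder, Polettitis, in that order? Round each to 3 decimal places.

By Bayes' rule with conditional independence, the unnormalized weight for each hypothesis is prior × ∏ likelihoods:
  Quiur infection: 0.346 × 0.56 × 0.54 × 0.87 = 0.091028
  Zerard disorder: 0.373 × 0.16 × 0.92 × 0.76 = 0.041728
  Polettitis: 0.281 × 0.88 × 0.68 × 0.11 = 0.018497
The unnormalized weights sum to 0.15125.
P(Quiur infection | evidence) = 0.091028 / 0.15125 ≈ 0.602
P(Zerard disorder | evidence) = 0.041728 / 0.15125 ≈ 0.276
P(Polettitis | evidence) = 0.018497 / 0.15125 ≈ 0.122

0.602, 0.276, 0.122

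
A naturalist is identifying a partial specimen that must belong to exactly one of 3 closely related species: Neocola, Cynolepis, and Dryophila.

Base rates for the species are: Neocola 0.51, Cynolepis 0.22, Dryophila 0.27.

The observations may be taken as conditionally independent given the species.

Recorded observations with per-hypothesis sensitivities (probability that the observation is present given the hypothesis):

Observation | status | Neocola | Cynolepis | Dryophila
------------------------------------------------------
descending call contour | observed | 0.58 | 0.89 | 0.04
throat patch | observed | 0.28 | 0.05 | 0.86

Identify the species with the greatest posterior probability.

By Bayes' rule with conditional independence, the unnormalized weight for each hypothesis is prior × ∏ likelihoods:
  Neocola: 0.51 × 0.58 × 0.28 = 0.082824
  Cynolepis: 0.22 × 0.89 × 0.05 = 0.00979
  Dryophila: 0.27 × 0.04 × 0.86 = 0.009288
The unnormalized weights sum to 0.1019.
P(Neocola | evidence) ≈ 0.082824 / 0.1019 ≈ 0.813
P(Cynolepis | evidence) ≈ 0.00979 / 0.1019 ≈ 0.096
P(Dryophila | evidence) ≈ 0.009288 / 0.1019 ≈ 0.091
The largest is 0.813, so Neocola is most probable.

Neocola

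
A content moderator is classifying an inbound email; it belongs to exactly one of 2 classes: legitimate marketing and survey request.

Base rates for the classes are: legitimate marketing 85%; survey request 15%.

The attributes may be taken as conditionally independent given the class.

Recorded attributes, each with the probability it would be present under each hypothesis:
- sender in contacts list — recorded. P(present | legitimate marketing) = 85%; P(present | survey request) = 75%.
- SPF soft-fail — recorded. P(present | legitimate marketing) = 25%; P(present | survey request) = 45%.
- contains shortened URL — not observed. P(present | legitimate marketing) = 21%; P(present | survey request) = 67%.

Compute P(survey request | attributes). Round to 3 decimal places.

By Bayes' rule with conditional independence, the unnormalized weight for each hypothesis is prior × ∏ likelihoods (using 1 − P(present | H) for each absent attribute):
  legitimate marketing: 0.85 × 0.85 × 0.25 × (1 − 0.21) = 0.14269
  survey request: 0.15 × 0.75 × 0.45 × (1 − 0.67) = 0.016706
Normalizing constant Z = 0.14269 + 0.016706 = 0.1594.
P(survey request | evidence) = 0.016706 / 0.1594 ≈ 0.105.

0.105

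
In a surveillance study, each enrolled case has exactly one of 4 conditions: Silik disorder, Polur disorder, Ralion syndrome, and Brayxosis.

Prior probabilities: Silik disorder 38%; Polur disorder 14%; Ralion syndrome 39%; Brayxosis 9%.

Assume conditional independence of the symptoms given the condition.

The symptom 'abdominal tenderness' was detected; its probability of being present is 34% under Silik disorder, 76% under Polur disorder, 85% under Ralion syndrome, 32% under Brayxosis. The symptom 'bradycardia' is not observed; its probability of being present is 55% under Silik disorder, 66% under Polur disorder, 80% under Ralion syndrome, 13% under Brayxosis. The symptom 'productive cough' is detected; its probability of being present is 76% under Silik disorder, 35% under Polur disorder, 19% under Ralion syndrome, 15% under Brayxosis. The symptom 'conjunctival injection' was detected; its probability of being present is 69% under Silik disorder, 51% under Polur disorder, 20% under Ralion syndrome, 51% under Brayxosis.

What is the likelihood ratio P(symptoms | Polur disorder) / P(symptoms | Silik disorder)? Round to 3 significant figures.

0.575

The Bayes factor is the ratio of the joint likelihoods of the symptom pattern under the two hypotheses (using 1 − P(present | H) for each absent symptom).
  Polur disorder: 0.76 × (1 − 0.66) × 0.35 × 0.51 = 0.046124
  Silik disorder: 0.34 × (1 − 0.55) × 0.76 × 0.69 = 0.080233
Bayes factor = 0.046124 / 0.080233 ≈ 0.575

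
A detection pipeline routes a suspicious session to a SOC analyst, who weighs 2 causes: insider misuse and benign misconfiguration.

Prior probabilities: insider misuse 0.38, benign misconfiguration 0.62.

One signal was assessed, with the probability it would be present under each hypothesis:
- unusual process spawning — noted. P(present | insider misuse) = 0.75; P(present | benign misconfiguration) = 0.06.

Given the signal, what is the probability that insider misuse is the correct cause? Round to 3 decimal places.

For each hypothesis, the unnormalized posterior weight is prior × likelihood:
  insider misuse: 0.38 × 0.75 = 0.285
  benign misconfiguration: 0.62 × 0.06 = 0.0372
Normalizing constant Z = 0.285 + 0.0372 = 0.3222.
P(insider misuse | evidence) = 0.285 / 0.3222 ≈ 0.885.

0.885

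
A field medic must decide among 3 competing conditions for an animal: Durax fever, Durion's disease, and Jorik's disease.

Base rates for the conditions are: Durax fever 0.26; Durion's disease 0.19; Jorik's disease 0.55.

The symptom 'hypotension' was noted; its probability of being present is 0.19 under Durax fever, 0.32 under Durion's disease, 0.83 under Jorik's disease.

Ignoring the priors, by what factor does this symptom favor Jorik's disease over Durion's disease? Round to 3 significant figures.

2.59

The Bayes factor is the ratio of the two likelihoods.
  Jorik's disease: 0.83
  Durion's disease: 0.32
Bayes factor = 0.83 / 0.32 ≈ 2.59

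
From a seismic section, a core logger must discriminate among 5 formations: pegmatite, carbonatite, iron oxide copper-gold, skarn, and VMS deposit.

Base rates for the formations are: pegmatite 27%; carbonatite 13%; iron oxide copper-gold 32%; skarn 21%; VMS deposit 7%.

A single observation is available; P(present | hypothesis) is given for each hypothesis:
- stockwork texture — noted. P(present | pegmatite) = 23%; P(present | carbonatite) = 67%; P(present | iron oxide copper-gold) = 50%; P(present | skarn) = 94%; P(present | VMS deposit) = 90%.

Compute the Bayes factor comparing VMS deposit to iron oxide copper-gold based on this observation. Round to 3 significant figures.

Likelihood of this observation under each hypothesis:
  VMS deposit: 0.9
  iron oxide copper-gold: 0.5
Bayes factor = 0.9 / 0.5 ≈ 1.80

1.80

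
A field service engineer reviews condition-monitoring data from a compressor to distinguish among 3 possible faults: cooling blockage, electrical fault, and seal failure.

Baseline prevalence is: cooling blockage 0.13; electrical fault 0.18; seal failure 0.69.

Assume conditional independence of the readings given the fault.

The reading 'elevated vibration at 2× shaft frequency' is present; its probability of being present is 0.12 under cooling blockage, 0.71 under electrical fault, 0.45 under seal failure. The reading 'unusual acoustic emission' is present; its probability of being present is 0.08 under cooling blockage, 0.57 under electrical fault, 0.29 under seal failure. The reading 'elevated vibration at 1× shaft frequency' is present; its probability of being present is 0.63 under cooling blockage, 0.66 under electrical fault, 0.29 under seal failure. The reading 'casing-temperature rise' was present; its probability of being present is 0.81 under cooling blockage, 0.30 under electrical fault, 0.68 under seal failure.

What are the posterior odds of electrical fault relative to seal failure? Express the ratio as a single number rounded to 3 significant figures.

Unnormalized posterior weight (prior times the reading likelihoods) for each of the two hypotheses:
  electrical fault: 0.18 × 0.71 × 0.57 × 0.66 × 0.30 = 0.014424
  seal failure: 0.69 × 0.45 × 0.29 × 0.29 × 0.68 = 0.017757
Posterior odds = 0.014424 / 0.017757 ≈ 0.812.

0.812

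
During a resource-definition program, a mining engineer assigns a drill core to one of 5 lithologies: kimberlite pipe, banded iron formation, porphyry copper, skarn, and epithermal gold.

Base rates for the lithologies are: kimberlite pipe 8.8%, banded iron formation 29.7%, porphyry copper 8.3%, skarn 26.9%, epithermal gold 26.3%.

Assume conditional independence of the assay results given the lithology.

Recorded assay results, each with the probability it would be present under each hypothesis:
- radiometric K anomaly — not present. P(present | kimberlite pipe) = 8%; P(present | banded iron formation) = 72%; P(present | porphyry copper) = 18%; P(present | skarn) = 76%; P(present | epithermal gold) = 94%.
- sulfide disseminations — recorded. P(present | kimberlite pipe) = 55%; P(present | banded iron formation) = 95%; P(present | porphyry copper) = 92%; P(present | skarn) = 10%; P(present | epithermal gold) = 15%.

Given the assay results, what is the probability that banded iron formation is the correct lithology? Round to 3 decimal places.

By Bayes' rule with conditional independence, the unnormalized weight for each hypothesis is prior × ∏ likelihoods (using 1 − P(present | H) for each absent assay result):
  kimberlite pipe: 0.088 × (1 − 0.08) × 0.55 = 0.044528
  banded iron formation: 0.297 × (1 − 0.72) × 0.95 = 0.079002
  porphyry copper: 0.083 × (1 − 0.18) × 0.92 = 0.062615
  skarn: 0.269 × (1 − 0.76) × 0.10 = 0.006456
  epithermal gold: 0.263 × (1 − 0.94) × 0.15 = 0.002367
Normalizing constant Z = 0.044528 + 0.079002 + 0.062615 + 0.006456 + 0.002367 = 0.19497.
P(banded iron formation | evidence) = 0.079002 / 0.19497 ≈ 0.405.

0.405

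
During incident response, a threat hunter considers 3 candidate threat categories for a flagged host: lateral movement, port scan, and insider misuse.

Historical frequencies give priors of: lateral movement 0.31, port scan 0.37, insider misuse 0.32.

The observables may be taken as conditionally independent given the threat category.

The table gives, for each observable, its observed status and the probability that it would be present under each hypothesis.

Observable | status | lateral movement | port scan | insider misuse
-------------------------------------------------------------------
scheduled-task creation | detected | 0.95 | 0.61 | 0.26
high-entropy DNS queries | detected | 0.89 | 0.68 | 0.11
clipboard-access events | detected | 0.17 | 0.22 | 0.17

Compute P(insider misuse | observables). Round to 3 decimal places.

0.019

By Bayes' rule with conditional independence, the unnormalized weight for each hypothesis is prior × ∏ likelihoods:
  lateral movement: 0.31 × 0.95 × 0.89 × 0.17 = 0.044558
  port scan: 0.37 × 0.61 × 0.68 × 0.22 = 0.033765
  insider misuse: 0.32 × 0.26 × 0.11 × 0.17 = 0.0015558
Normalizing constant Z = 0.044558 + 0.033765 + 0.0015558 = 0.079878.
P(insider misuse | evidence) = 0.0015558 / 0.079878 ≈ 0.019.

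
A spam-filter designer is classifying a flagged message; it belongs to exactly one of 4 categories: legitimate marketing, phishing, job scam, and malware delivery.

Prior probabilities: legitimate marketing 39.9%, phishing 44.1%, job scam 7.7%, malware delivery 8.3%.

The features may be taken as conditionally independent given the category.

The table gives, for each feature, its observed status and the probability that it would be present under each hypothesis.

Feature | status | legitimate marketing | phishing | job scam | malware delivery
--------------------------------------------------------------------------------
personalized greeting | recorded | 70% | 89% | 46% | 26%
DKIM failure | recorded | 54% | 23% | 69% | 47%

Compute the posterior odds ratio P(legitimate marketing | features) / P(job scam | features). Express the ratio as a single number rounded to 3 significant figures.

Posterior odds equal prior odds times the likelihood ratio; only the two competing hypotheses matter.
  legitimate marketing: 0.399 × 0.70 × 0.54 = 0.15082
  job scam: 0.077 × 0.46 × 0.69 = 0.02444
Odds(legitimate marketing : job scam) = 0.15082 / 0.02444 ≈ 6.17.

6.17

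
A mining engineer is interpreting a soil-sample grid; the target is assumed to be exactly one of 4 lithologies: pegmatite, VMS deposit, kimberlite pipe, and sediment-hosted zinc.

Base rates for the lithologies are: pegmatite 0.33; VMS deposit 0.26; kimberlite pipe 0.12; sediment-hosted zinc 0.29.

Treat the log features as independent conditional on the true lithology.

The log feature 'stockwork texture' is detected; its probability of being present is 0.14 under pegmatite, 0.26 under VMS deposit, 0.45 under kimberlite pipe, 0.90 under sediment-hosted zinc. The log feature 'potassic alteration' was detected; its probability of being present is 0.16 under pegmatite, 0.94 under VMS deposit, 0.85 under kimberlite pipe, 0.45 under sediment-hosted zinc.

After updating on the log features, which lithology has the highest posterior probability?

sediment-hosted zinc

Multiply each prior by the joint likelihood of the log feature pattern:
  pegmatite: 0.33 × 0.14 × 0.16 = 0.007392
  VMS deposit: 0.26 × 0.26 × 0.94 = 0.063544
  kimberlite pipe: 0.12 × 0.45 × 0.85 = 0.0459
  sediment-hosted zinc: 0.29 × 0.90 × 0.45 = 0.11745
Marginal likelihood of the evidence = 0.23429.
P(pegmatite | evidence) ≈ 0.007392 / 0.23429 ≈ 0.032
P(VMS deposit | evidence) ≈ 0.063544 / 0.23429 ≈ 0.271
P(kimberlite pipe | evidence) ≈ 0.0459 / 0.23429 ≈ 0.196
P(sediment-hosted zinc | evidence) ≈ 0.11745 / 0.23429 ≈ 0.501
The largest is 0.501, so sediment-hosted zinc is most probable.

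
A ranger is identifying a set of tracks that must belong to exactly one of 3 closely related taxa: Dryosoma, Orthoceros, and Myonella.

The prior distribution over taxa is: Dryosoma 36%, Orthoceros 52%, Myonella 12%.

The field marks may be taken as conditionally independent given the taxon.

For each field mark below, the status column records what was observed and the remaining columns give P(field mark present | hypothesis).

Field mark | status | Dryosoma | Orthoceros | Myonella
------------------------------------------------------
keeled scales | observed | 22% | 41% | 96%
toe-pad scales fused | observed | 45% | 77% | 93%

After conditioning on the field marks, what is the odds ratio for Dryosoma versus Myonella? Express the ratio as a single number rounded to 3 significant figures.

Unnormalized posterior weight (prior times the field mark likelihoods) for each of the two hypotheses:
  Dryosoma: 0.36 × 0.22 × 0.45 = 0.03564
  Myonella: 0.12 × 0.96 × 0.93 = 0.10714
Posterior odds = 0.03564 / 0.10714 ≈ 0.333.

0.333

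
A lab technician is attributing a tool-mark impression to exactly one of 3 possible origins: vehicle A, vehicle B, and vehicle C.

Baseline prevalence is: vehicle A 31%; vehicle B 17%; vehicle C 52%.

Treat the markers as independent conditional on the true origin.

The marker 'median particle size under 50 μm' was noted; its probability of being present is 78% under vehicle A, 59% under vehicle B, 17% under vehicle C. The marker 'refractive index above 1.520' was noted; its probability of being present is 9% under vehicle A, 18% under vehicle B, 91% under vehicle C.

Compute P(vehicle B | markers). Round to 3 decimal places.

By Bayes' rule with conditional independence, the unnormalized weight for each hypothesis is prior × ∏ likelihoods:
  vehicle A: 0.31 × 0.78 × 0.09 = 0.021762
  vehicle B: 0.17 × 0.59 × 0.18 = 0.018054
  vehicle C: 0.52 × 0.17 × 0.91 = 0.080444
Marginal likelihood of the evidence = 0.12026.
P(vehicle B | evidence) = 0.018054 / 0.12026 ≈ 0.150.

0.150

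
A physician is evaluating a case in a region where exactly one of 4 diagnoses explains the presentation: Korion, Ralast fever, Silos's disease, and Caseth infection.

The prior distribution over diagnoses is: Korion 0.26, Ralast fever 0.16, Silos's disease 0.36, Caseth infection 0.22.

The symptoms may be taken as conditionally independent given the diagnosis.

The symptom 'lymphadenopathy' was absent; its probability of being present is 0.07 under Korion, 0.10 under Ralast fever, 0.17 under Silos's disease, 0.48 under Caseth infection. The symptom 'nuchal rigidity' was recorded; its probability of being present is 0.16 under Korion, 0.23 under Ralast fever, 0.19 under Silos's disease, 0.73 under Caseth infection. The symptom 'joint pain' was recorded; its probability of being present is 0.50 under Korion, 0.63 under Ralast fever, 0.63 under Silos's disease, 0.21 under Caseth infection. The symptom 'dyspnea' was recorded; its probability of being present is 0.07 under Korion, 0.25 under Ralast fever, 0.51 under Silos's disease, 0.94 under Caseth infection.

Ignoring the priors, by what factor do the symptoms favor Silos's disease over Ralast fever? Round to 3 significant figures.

1.55

The Bayes factor is the ratio of the joint likelihoods of the symptom pattern under the two hypotheses (using 1 − P(present | H) for each absent symptom).
  Silos's disease: (1 − 0.17) × 0.19 × 0.63 × 0.51 = 0.050669
  Ralast fever: (1 − 0.10) × 0.23 × 0.63 × 0.25 = 0.032602
Bayes factor = 0.050669 / 0.032602 ≈ 1.55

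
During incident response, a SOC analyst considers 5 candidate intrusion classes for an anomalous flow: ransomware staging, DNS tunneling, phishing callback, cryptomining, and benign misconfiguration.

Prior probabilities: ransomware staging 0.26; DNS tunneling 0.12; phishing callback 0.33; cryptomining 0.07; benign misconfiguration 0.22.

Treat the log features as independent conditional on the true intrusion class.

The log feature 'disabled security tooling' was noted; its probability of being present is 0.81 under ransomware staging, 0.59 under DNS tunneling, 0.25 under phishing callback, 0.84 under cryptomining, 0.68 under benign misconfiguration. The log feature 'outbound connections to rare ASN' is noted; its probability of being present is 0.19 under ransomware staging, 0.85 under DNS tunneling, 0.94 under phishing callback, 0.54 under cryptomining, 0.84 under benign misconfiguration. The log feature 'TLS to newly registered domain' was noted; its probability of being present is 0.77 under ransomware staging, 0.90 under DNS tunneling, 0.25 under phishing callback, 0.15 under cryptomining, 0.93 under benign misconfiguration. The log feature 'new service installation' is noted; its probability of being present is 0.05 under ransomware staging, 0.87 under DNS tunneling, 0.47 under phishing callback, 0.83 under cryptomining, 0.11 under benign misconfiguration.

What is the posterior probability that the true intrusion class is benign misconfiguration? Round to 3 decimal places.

Multiply each prior by the joint likelihood of the log feature pattern:
  ransomware staging: 0.26 × 0.81 × 0.19 × 0.77 × 0.05 = 0.0015405
  DNS tunneling: 0.12 × 0.59 × 0.85 × 0.90 × 0.87 = 0.047121
  phishing callback: 0.33 × 0.25 × 0.94 × 0.25 × 0.47 = 0.0091121
  cryptomining: 0.07 × 0.84 × 0.54 × 0.15 × 0.83 = 0.0039531
  benign misconfiguration: 0.22 × 0.68 × 0.84 × 0.93 × 0.11 = 0.012855
The unnormalized weights sum to 0.074582.
P(benign misconfiguration | evidence) = 0.012855 / 0.074582 ≈ 0.172.

0.172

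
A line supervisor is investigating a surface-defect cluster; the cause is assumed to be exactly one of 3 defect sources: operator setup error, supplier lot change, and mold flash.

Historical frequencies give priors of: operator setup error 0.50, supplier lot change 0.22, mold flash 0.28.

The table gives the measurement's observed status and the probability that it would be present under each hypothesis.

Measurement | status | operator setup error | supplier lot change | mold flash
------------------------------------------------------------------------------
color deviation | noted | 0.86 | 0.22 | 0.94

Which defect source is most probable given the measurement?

Multiply each prior by the likelihood of the measurement:
  operator setup error: 0.50 × 0.86 = 0.43
  supplier lot change: 0.22 × 0.22 = 0.0484
  mold flash: 0.28 × 0.94 = 0.2632
Normalizing constant Z = 0.43 + 0.0484 + 0.2632 = 0.7416.
P(operator setup error | evidence) ≈ 0.43 / 0.7416 ≈ 0.580
P(supplier lot change | evidence) ≈ 0.0484 / 0.7416 ≈ 0.065
P(mold flash | evidence) ≈ 0.2632 / 0.7416 ≈ 0.355
The largest is 0.580, so operator setup error is most probable.

operator setup error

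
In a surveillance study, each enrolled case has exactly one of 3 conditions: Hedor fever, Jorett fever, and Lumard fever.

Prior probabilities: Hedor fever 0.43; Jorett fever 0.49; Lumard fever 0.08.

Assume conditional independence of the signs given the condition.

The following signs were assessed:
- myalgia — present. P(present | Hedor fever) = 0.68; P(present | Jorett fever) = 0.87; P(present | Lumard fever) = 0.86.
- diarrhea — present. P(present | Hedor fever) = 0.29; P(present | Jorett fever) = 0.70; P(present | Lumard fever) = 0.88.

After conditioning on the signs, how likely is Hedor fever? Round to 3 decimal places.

For each hypothesis, the unnormalized posterior weight is prior × product of the sign likelihoods:
  Hedor fever: 0.43 × 0.68 × 0.29 = 0.084796
  Jorett fever: 0.49 × 0.87 × 0.70 = 0.29841
  Lumard fever: 0.08 × 0.86 × 0.88 = 0.060544
Normalizing constant Z = 0.084796 + 0.29841 + 0.060544 = 0.44375.
P(Hedor fever | evidence) = 0.084796 / 0.44375 ≈ 0.191.

0.191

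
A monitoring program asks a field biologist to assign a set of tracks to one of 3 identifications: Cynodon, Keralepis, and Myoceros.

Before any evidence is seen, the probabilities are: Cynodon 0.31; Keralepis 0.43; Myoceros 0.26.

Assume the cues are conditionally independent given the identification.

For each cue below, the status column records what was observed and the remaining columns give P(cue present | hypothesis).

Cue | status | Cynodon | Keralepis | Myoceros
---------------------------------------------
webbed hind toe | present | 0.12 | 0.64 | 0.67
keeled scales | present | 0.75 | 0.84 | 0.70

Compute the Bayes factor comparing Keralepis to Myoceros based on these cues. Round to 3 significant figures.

1.15

Joint likelihood of the cue pattern under each hypothesis:
  Keralepis: 0.64 × 0.84 = 0.5376
  Myoceros: 0.67 × 0.70 = 0.469
Bayes factor = 0.5376 / 0.469 ≈ 1.15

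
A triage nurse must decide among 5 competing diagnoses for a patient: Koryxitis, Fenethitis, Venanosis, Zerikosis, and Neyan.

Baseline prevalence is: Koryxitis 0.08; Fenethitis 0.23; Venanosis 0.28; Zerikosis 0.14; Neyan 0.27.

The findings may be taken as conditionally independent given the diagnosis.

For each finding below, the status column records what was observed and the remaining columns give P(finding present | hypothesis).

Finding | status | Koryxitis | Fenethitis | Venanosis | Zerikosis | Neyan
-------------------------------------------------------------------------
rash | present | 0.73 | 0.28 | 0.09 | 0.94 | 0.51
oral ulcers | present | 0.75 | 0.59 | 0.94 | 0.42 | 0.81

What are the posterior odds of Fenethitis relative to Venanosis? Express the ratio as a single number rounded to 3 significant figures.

Unnormalized posterior weight (prior times the finding likelihoods) for each of the two hypotheses:
  Fenethitis: 0.23 × 0.28 × 0.59 = 0.037996
  Venanosis: 0.28 × 0.09 × 0.94 = 0.023688
Posterior odds = 0.037996 / 0.023688 ≈ 1.60.

1.60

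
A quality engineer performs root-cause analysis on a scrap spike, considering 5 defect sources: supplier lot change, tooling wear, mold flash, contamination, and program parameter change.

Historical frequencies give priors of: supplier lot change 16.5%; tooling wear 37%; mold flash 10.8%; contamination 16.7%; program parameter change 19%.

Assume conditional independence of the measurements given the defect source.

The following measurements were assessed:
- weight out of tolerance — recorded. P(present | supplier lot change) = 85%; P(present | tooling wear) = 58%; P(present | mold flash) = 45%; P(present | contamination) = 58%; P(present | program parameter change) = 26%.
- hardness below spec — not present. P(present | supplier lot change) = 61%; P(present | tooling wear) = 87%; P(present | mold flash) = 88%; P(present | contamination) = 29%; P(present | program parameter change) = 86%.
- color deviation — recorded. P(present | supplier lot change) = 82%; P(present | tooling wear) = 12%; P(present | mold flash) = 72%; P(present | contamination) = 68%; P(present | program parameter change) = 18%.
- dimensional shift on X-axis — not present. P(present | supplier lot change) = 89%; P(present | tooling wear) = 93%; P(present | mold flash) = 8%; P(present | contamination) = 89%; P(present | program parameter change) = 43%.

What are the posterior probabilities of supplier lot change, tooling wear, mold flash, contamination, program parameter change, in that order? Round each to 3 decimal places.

For each hypothesis, the unnormalized posterior weight is prior × product of the measurement likelihoods (using 1 − P(present | H) for each absent measurement):
  supplier lot change: 0.165 × 0.85 × (1 − 0.61) × 0.82 × (1 − 0.89) = 0.0049337
  tooling wear: 0.370 × 0.58 × (1 − 0.87) × 0.12 × (1 − 0.93) = 0.00023434
  mold flash: 0.108 × 0.45 × (1 − 0.88) × 0.72 × (1 − 0.08) = 0.0038631
  contamination: 0.167 × 0.58 × (1 − 0.29) × 0.68 × (1 − 0.89) = 0.005144
  program parameter change: 0.190 × 0.26 × (1 − 0.86) × 0.18 × (1 − 0.43) = 0.00070958
The unnormalized weights sum to 0.014885.
P(supplier lot change | evidence) = 0.0049337 / 0.014885 ≈ 0.331
P(tooling wear | evidence) = 0.00023434 / 0.014885 ≈ 0.016
P(mold flash | evidence) = 0.0038631 / 0.014885 ≈ 0.260
P(contamination | evidence) = 0.005144 / 0.014885 ≈ 0.346
P(program parameter change | evidence) = 0.00070958 / 0.014885 ≈ 0.048

0.331, 0.016, 0.260, 0.346, 0.048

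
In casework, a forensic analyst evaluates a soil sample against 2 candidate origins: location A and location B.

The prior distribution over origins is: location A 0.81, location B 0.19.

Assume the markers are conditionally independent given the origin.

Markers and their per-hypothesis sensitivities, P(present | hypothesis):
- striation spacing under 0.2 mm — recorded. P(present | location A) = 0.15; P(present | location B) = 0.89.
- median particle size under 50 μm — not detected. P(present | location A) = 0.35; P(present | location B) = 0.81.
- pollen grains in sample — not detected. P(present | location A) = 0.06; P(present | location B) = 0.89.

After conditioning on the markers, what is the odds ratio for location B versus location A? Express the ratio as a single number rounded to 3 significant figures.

0.0476

Posterior odds equal prior odds times the likelihood ratio; only the two competing hypotheses matter (using 1 − P(present | H) for each absent marker).
  location B: 0.19 × 0.89 × (1 − 0.81) × (1 − 0.89) = 0.0035342
  location A: 0.81 × 0.15 × (1 − 0.35) × (1 − 0.06) = 0.074236
Odds(location B : location A) = 0.0035342 / 0.074236 ≈ 0.0476.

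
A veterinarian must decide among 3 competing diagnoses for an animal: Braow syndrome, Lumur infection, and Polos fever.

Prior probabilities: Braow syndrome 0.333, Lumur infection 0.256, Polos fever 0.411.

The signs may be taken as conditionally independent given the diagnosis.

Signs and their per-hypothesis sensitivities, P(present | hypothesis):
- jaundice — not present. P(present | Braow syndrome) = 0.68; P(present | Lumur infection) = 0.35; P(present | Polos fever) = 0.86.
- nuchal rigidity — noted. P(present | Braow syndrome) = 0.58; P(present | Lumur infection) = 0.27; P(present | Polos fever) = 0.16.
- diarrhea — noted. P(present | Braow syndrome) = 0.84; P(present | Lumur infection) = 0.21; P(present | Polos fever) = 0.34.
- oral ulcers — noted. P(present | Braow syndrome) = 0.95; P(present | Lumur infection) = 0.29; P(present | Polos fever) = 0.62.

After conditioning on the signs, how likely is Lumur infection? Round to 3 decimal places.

For each hypothesis, the unnormalized posterior weight is prior × product of the sign likelihoods (using 1 − P(present | H) for each absent sign):
  Braow syndrome: 0.333 × (1 − 0.68) × 0.58 × 0.84 × 0.95 = 0.04932
  Lumur infection: 0.256 × (1 − 0.35) × 0.27 × 0.21 × 0.29 = 0.0027361
  Polos fever: 0.411 × (1 − 0.86) × 0.16 × 0.34 × 0.62 = 0.0019407
Marginal likelihood of the evidence = 0.053997.
P(Lumur infection | evidence) = 0.0027361 / 0.053997 ≈ 0.051.

0.051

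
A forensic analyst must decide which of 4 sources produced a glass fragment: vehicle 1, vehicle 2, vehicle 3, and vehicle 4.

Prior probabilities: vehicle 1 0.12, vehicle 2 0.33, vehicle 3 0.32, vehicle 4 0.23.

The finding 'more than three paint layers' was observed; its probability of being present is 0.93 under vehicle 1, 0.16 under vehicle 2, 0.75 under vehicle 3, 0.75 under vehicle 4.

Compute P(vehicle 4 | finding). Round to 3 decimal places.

Multiply each prior by the likelihood of the finding:
  vehicle 1: 0.12 × 0.93 = 0.1116
  vehicle 2: 0.33 × 0.16 = 0.0528
  vehicle 3: 0.32 × 0.75 = 0.24
  vehicle 4: 0.23 × 0.75 = 0.1725
The unnormalized weights sum to 0.5769.
P(vehicle 4 | evidence) = 0.1725 / 0.5769 ≈ 0.299.

0.299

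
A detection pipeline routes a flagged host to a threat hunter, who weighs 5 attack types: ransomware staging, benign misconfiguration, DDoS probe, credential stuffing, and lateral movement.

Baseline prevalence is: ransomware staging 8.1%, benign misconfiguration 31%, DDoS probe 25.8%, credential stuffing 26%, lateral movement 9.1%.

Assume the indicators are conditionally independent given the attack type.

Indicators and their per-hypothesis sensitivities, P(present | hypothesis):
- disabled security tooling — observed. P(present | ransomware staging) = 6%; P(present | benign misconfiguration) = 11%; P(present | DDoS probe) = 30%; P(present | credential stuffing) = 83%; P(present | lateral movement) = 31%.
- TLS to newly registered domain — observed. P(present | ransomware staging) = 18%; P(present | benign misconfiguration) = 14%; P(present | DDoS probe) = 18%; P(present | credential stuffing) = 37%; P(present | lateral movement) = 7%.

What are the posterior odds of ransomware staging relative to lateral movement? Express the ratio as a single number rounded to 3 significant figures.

0.443

Posterior odds equal prior odds times the likelihood ratio; only the two competing hypotheses matter.
  ransomware staging: 0.081 × 0.06 × 0.18 = 0.0008748
  lateral movement: 0.091 × 0.31 × 0.07 = 0.0019747
Posterior odds = 0.0008748 / 0.0019747 ≈ 0.443.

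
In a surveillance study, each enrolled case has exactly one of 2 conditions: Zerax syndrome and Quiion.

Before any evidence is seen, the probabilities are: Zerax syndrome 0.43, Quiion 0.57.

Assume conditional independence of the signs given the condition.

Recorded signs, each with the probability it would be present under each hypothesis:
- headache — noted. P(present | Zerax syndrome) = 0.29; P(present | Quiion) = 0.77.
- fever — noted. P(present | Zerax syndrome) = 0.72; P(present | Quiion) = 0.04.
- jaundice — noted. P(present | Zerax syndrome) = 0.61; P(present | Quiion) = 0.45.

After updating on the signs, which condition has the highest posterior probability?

Zerax syndrome

For each hypothesis, the unnormalized posterior weight is prior × product of the sign likelihoods:
  Zerax syndrome: 0.43 × 0.29 × 0.72 × 0.61 = 0.054768
  Quiion: 0.57 × 0.77 × 0.04 × 0.45 = 0.0079002
The unnormalized weights sum to 0.062668.
P(Zerax syndrome | evidence) ≈ 0.054768 / 0.062668 ≈ 0.874
P(Quiion | evidence) ≈ 0.0079002 / 0.062668 ≈ 0.126
The largest is 0.874, so Zerax syndrome is most probable.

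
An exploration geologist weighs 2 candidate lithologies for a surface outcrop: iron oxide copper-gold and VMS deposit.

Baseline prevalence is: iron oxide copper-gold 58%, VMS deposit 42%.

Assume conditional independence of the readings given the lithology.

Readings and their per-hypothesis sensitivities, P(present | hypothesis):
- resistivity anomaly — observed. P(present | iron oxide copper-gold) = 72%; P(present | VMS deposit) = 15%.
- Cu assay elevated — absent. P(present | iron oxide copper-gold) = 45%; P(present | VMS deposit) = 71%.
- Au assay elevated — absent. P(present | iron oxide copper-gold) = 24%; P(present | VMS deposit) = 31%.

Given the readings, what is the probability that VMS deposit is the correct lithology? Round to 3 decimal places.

Multiply each prior by the joint likelihood of the reading pattern (using 1 − P(present | H) for each absent reading):
  iron oxide copper-gold: 0.58 × 0.72 × (1 − 0.45) × (1 − 0.24) = 0.17456
  VMS deposit: 0.42 × 0.15 × (1 − 0.71) × (1 − 0.31) = 0.012606
The unnormalized weights sum to 0.18716.
P(VMS deposit | evidence) = 0.012606 / 0.18716 ≈ 0.067.

0.067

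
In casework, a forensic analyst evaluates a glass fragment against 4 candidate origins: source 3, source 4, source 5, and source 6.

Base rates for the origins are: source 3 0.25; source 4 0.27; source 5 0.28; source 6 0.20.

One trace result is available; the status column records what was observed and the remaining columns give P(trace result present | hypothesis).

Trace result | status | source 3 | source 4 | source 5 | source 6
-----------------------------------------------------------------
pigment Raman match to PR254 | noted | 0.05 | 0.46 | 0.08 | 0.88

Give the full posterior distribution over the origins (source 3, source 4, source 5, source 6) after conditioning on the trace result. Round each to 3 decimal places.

0.037, 0.371, 0.067, 0.525

For each hypothesis, the unnormalized posterior weight is prior × likelihood:
  source 3: 0.25 × 0.05 = 0.0125
  source 4: 0.27 × 0.46 = 0.1242
  source 5: 0.28 × 0.08 = 0.0224
  source 6: 0.20 × 0.88 = 0.176
Normalizing constant Z = 0.0125 + 0.1242 + 0.0224 + 0.176 = 0.3351.
P(source 3 | evidence) = 0.0125 / 0.3351 ≈ 0.037
P(source 4 | evidence) = 0.1242 / 0.3351 ≈ 0.371
P(source 5 | evidence) = 0.0224 / 0.3351 ≈ 0.067
P(source 6 | evidence) = 0.176 / 0.3351 ≈ 0.525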